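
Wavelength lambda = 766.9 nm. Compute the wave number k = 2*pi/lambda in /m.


k = 2 * pi / lambda
= 6.2832 / (766.9e-9)
= 6.2832 / 7.6690e-07
= 8.1930e+06 /m

8.1930e+06


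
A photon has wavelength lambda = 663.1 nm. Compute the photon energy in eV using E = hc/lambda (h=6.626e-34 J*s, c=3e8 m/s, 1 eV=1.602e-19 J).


E = hc / lambda
= (6.626e-34)(3e8) / (663.1e-9)
= 1.9878e-25 / 6.6310e-07
= 2.9977e-19 J
Converting to eV: 2.9977e-19 / 1.602e-19
= 1.8712 eV

1.8712


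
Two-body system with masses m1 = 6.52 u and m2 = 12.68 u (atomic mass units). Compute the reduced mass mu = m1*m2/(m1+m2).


mu = m1 * m2 / (m1 + m2)
= 6.52 * 12.68 / (6.52 + 12.68)
= 82.6736 / 19.2
= 4.3059 u

4.3059


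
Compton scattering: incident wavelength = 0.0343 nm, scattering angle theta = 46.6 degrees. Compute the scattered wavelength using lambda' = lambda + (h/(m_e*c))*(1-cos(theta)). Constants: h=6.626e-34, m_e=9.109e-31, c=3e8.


Compton wavelength: h/(m_e*c) = 2.4247e-12 m
d_lambda = 2.4247e-12 * (1 - cos(46.6 deg))
= 2.4247e-12 * 0.312912
= 7.5872e-13 m = 0.000759 nm
lambda' = 0.0343 + 0.000759
= 0.035059 nm

0.035059


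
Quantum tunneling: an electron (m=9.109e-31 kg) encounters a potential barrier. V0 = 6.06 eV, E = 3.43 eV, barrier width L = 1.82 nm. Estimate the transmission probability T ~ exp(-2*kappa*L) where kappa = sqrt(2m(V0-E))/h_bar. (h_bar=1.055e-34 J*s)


V0 - E = 2.63 eV = 4.2133e-19 J
kappa = sqrt(2 * m * (V0-E)) / h_bar
= sqrt(2 * 9.109e-31 * 4.2133e-19) / 1.055e-34
= 8.3044e+09 /m
2*kappa*L = 2 * 8.3044e+09 * 1.82e-9
= 30.2279
T = exp(-30.2279) = 7.450355e-14

7.450355e-14


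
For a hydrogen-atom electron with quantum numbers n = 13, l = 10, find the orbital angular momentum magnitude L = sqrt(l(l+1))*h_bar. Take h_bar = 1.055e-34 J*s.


L = sqrt(l*(l+1)) * h_bar
= sqrt(10 * 11) * 1.055e-34
= sqrt(110) * 1.055e-34
= 10.4881 * 1.055e-34
= 1.1065e-33 J*s

1.1065e-33


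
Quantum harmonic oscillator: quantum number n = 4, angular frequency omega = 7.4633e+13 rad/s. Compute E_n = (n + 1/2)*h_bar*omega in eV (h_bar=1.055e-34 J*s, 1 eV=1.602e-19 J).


E = (n + 1/2) * h_bar * omega
= (4 + 0.5) * 1.055e-34 * 7.4633e+13
= 4.5 * 7.8738e-21
= 3.5432e-20 J
= 0.2212 eV

0.2212


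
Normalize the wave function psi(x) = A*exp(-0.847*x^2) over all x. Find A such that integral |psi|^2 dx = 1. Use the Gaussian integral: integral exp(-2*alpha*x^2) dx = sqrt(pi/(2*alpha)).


integral |psi|^2 dx = A^2 * sqrt(pi/(2*alpha)) = 1
A^2 = sqrt(2*alpha/pi)
= sqrt(2 * 0.847 / pi)
= 0.734314
A = sqrt(0.734314)
= 0.8569

0.8569


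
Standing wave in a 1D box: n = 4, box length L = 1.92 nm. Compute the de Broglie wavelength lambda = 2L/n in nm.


lambda = 2L / n
= 2 * 1.92 / 4
= 3.84 / 4
= 0.96 nm

0.96


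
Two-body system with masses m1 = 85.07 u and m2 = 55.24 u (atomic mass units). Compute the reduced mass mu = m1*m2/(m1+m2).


mu = m1 * m2 / (m1 + m2)
= 85.07 * 55.24 / (85.07 + 55.24)
= 4699.2668 / 140.31
= 33.492 u

33.492


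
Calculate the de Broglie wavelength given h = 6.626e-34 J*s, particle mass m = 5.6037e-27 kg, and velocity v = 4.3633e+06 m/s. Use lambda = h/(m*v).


lambda = h / (m * v)
= 6.626e-34 / (5.6037e-27 * 4.3633e+06)
= 6.626e-34 / 2.4451e-20
= 2.7100e-14 m

2.7100e-14


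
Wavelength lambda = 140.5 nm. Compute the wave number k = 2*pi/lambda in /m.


k = 2 * pi / lambda
= 6.2832 / (140.5e-9)
= 6.2832 / 1.4050e-07
= 4.4720e+07 /m

4.4720e+07


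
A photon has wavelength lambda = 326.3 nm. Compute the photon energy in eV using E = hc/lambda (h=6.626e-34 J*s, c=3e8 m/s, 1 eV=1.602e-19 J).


E = hc / lambda
= (6.626e-34)(3e8) / (326.3e-9)
= 1.9878e-25 / 3.2630e-07
= 6.0919e-19 J
Converting to eV: 6.0919e-19 / 1.602e-19
= 3.8027 eV

3.8027


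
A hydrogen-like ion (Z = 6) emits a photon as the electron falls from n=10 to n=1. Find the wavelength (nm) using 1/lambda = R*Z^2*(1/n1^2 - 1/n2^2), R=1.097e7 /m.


1/lambda = R * Z^2 * (1/n1^2 - 1/n2^2)
= 1.097e7 * 6^2 * (1/1^2 - 1/10^2)
= 1.097e7 * 36 * (1.0 - 0.01)
= 3.9097e+08 /m
lambda = 1 / 3.9097e+08
= 2.5577 nm

2.5577


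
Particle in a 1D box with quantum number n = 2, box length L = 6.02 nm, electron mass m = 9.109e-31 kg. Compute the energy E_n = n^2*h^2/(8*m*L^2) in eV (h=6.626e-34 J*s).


E = n^2 * h^2 / (8 * m * L^2)
= 2^2 * (6.626e-34)^2 / (8 * 9.109e-31 * (6.02e-9)^2)
= 4 * 4.3904e-67 / (8 * 9.109e-31 * 3.6240e-17)
= 6.6498e-21 J
= 0.0415 eV

0.0415


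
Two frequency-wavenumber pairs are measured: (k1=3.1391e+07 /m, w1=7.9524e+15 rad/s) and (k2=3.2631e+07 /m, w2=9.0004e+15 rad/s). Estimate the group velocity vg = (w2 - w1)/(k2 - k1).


vg = (w2 - w1) / (k2 - k1)
= (9.0004e+15 - 7.9524e+15) / (3.2631e+07 - 3.1391e+07)
= 1.0480e+15 / 1.2400e+06
= 8.4516e+08 m/s

8.4516e+08


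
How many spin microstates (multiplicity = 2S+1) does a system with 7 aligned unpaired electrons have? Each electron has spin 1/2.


Total spin S = N * (1/2) = 7 * 0.5 = 3.5
Spin multiplicity = 2S + 1
= 2 * 3.5 + 1
= 8

8


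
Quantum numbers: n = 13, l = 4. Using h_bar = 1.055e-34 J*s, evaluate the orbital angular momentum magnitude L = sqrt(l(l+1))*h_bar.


L = sqrt(l*(l+1)) * h_bar
= sqrt(4 * 5) * 1.055e-34
= sqrt(20) * 1.055e-34
= 4.4721 * 1.055e-34
= 4.7181e-34 J*s

4.7181e-34


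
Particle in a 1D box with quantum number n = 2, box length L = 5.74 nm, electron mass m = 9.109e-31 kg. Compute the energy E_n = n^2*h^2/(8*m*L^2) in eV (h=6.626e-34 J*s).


E = n^2 * h^2 / (8 * m * L^2)
= 2^2 * (6.626e-34)^2 / (8 * 9.109e-31 * (5.74e-9)^2)
= 4 * 4.3904e-67 / (8 * 9.109e-31 * 3.2948e-17)
= 7.3144e-21 J
= 0.0457 eV

0.0457


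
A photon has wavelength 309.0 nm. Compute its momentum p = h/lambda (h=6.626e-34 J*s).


p = h / lambda
= 6.626e-34 / (309.0e-9)
= 6.626e-34 / 3.0900e-07
= 2.1443e-27 kg*m/s

2.1443e-27


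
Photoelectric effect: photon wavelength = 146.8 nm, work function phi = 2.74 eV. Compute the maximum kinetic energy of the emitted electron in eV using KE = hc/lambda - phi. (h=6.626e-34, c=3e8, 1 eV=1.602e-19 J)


E_photon = hc / lambda
= (6.626e-34)(3e8) / (146.8e-9)
= 1.3541e-18 J
= 8.4525 eV
KE = E_photon - phi
= 8.4525 - 2.74
= 5.7125 eV

5.7125


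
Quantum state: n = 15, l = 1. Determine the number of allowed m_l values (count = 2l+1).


m_l ranges from -l to +l in integer steps
So m_l goes from -1 to +1
Count = 2l + 1 = 2*1 + 1
= 3

3


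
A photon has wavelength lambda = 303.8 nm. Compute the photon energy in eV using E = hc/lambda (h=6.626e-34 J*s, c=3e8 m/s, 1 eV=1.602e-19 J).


E = hc / lambda
= (6.626e-34)(3e8) / (303.8e-9)
= 1.9878e-25 / 3.0380e-07
= 6.5431e-19 J
Converting to eV: 6.5431e-19 / 1.602e-19
= 4.0843 eV

4.0843


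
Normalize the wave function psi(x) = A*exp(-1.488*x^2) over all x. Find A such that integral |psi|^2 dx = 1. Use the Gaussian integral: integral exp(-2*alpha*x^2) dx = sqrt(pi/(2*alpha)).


integral |psi|^2 dx = A^2 * sqrt(pi/(2*alpha)) = 1
A^2 = sqrt(2*alpha/pi)
= sqrt(2 * 1.488 / pi)
= 0.973288
A = sqrt(0.973288)
= 0.9866

0.9866


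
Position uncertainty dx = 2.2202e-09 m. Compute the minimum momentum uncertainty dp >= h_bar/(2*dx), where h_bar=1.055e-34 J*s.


dp = h_bar / (2 * dx)
= 1.055e-34 / (2 * 2.2202e-09)
= 1.055e-34 / 4.4404e-09
= 2.3759e-26 kg*m/s

2.3759e-26


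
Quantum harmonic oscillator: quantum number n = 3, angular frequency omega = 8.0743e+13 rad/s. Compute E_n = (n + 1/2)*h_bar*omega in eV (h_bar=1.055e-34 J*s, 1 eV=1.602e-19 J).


E = (n + 1/2) * h_bar * omega
= (3 + 0.5) * 1.055e-34 * 8.0743e+13
= 3.5 * 8.5184e-21
= 2.9814e-20 J
= 0.1861 eV

0.1861


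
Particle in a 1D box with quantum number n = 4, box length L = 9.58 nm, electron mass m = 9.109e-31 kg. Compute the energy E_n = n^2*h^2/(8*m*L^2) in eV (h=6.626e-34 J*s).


E = n^2 * h^2 / (8 * m * L^2)
= 4^2 * (6.626e-34)^2 / (8 * 9.109e-31 * (9.58e-9)^2)
= 16 * 4.3904e-67 / (8 * 9.109e-31 * 9.1776e-17)
= 1.0503e-20 J
= 0.0656 eV

0.0656


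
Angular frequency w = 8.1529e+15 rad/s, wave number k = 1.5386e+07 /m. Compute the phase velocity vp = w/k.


vp = w / k
= 8.1529e+15 / 1.5386e+07
= 5.2989e+08 m/s

5.2989e+08


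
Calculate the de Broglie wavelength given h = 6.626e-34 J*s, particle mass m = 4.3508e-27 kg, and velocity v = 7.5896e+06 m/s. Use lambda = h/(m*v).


lambda = h / (m * v)
= 6.626e-34 / (4.3508e-27 * 7.5896e+06)
= 6.626e-34 / 3.3021e-20
= 2.0066e-14 m

2.0066e-14


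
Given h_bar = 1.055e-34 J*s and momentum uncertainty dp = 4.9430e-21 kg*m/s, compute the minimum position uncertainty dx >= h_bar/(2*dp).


dx = h_bar / (2 * dp)
= 1.055e-34 / (2 * 4.9430e-21)
= 1.055e-34 / 9.8860e-21
= 1.0672e-14 m

1.0672e-14


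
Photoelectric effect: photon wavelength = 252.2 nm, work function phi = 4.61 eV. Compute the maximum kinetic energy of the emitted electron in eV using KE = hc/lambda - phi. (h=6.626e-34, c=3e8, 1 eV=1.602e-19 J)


E_photon = hc / lambda
= (6.626e-34)(3e8) / (252.2e-9)
= 7.8818e-19 J
= 4.92 eV
KE = E_photon - phi
= 4.92 - 4.61
= 0.31 eV

0.31


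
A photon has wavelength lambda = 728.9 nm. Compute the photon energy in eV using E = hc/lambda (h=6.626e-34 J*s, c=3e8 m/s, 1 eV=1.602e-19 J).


E = hc / lambda
= (6.626e-34)(3e8) / (728.9e-9)
= 1.9878e-25 / 7.2890e-07
= 2.7271e-19 J
Converting to eV: 2.7271e-19 / 1.602e-19
= 1.7023 eV

1.7023


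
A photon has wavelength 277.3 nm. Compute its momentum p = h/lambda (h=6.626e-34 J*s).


p = h / lambda
= 6.626e-34 / (277.3e-9)
= 6.626e-34 / 2.7730e-07
= 2.3895e-27 kg*m/s

2.3895e-27


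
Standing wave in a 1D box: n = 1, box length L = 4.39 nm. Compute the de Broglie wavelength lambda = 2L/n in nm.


lambda = 2L / n
= 2 * 4.39 / 1
= 8.78 / 1
= 8.78 nm

8.78


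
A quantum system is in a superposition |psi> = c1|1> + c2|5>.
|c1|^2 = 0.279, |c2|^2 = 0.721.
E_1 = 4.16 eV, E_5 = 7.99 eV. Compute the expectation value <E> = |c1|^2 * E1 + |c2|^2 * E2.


<E> = |c1|^2 * E1 + |c2|^2 * E2
= 0.279 * 4.16 + 0.721 * 7.99
= 1.1606 + 5.7608
= 6.9214 eV

6.9214


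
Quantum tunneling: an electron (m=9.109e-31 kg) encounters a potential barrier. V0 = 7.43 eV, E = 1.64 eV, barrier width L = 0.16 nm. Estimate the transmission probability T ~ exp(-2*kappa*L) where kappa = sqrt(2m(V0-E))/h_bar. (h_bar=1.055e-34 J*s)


V0 - E = 5.79 eV = 9.2756e-19 J
kappa = sqrt(2 * m * (V0-E)) / h_bar
= sqrt(2 * 9.109e-31 * 9.2756e-19) / 1.055e-34
= 1.2322e+10 /m
2*kappa*L = 2 * 1.2322e+10 * 0.16e-9
= 3.9429
T = exp(-3.9429) = 1.939143e-02

1.939143e-02


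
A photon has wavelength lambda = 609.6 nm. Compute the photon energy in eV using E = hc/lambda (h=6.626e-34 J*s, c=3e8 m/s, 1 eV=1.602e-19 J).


E = hc / lambda
= (6.626e-34)(3e8) / (609.6e-9)
= 1.9878e-25 / 6.0960e-07
= 3.2608e-19 J
Converting to eV: 3.2608e-19 / 1.602e-19
= 2.0355 eV

2.0355


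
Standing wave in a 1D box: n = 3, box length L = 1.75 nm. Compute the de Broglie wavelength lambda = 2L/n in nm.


lambda = 2L / n
= 2 * 1.75 / 3
= 3.5 / 3
= 1.1667 nm

1.1667


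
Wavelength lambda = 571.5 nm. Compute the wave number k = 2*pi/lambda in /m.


k = 2 * pi / lambda
= 6.2832 / (571.5e-9)
= 6.2832 / 5.7150e-07
= 1.0994e+07 /m

1.0994e+07


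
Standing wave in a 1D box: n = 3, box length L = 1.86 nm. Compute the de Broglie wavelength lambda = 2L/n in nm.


lambda = 2L / n
= 2 * 1.86 / 3
= 3.72 / 3
= 1.24 nm

1.24


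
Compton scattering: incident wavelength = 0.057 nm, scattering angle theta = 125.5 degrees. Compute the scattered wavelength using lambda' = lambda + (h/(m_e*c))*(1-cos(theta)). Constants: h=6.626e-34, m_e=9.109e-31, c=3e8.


Compton wavelength: h/(m_e*c) = 2.4247e-12 m
d_lambda = 2.4247e-12 * (1 - cos(125.5 deg))
= 2.4247e-12 * 1.580703
= 3.8327e-12 m = 0.003833 nm
lambda' = 0.057 + 0.003833
= 0.060833 nm

0.060833


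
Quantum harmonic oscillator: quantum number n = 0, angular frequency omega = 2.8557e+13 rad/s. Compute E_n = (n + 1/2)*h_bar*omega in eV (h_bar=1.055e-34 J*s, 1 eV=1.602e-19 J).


E = (n + 1/2) * h_bar * omega
= (0 + 0.5) * 1.055e-34 * 2.8557e+13
= 0.5 * 3.0128e-21
= 1.5064e-21 J
= 0.0094 eV

0.0094


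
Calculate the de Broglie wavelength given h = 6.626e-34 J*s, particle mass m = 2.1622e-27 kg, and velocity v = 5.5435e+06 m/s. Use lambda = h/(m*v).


lambda = h / (m * v)
= 6.626e-34 / (2.1622e-27 * 5.5435e+06)
= 6.626e-34 / 1.1986e-20
= 5.5280e-14 m

5.5280e-14


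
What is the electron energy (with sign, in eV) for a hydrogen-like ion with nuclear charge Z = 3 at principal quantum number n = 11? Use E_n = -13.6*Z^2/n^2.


E_n = -13.6 * Z^2 / n^2
= -13.6 * 3^2 / 11^2
= -13.6 * 9 / 121
= -1.0116 eV

-1.0116


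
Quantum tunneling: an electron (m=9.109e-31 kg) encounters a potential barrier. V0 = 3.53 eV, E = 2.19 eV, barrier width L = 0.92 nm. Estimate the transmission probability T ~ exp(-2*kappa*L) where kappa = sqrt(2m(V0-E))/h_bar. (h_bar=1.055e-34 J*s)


V0 - E = 1.34 eV = 2.1467e-19 J
kappa = sqrt(2 * m * (V0-E)) / h_bar
= sqrt(2 * 9.109e-31 * 2.1467e-19) / 1.055e-34
= 5.9276e+09 /m
2*kappa*L = 2 * 5.9276e+09 * 0.92e-9
= 10.9069
T = exp(-10.9069) = 1.833221e-05

1.833221e-05


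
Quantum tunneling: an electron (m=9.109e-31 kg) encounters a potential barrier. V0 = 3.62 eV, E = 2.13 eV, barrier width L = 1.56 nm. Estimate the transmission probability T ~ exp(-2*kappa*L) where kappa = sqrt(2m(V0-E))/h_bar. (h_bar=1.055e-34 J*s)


V0 - E = 1.49 eV = 2.3870e-19 J
kappa = sqrt(2 * m * (V0-E)) / h_bar
= sqrt(2 * 9.109e-31 * 2.3870e-19) / 1.055e-34
= 6.2506e+09 /m
2*kappa*L = 2 * 6.2506e+09 * 1.56e-9
= 19.5019
T = exp(-19.5019) = 3.391825e-09

3.391825e-09


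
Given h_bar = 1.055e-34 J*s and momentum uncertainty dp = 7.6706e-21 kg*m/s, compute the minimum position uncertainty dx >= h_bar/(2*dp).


dx = h_bar / (2 * dp)
= 1.055e-34 / (2 * 7.6706e-21)
= 1.055e-34 / 1.5341e-20
= 6.8769e-15 m

6.8769e-15


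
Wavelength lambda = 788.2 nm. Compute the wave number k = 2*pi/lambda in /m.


k = 2 * pi / lambda
= 6.2832 / (788.2e-9)
= 6.2832 / 7.8820e-07
= 7.9716e+06 /m

7.9716e+06


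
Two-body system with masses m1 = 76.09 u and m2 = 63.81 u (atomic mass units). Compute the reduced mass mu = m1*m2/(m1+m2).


mu = m1 * m2 / (m1 + m2)
= 76.09 * 63.81 / (76.09 + 63.81)
= 4855.3029 / 139.9
= 34.7055 u

34.7055


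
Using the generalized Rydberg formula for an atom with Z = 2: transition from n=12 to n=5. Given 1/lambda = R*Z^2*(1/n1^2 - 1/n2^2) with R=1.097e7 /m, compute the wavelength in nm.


1/lambda = R * Z^2 * (1/n1^2 - 1/n2^2)
= 1.097e7 * 2^2 * (1/5^2 - 1/12^2)
= 1.097e7 * 4 * (0.04 - 0.006944)
= 1.4505e+06 /m
lambda = 1 / 1.4505e+06
= 689.428 nm

689.428


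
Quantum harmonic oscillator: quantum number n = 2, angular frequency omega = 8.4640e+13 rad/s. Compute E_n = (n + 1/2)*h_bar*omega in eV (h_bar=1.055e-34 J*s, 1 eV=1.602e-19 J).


E = (n + 1/2) * h_bar * omega
= (2 + 0.5) * 1.055e-34 * 8.4640e+13
= 2.5 * 8.9295e-21
= 2.2324e-20 J
= 0.1393 eV

0.1393


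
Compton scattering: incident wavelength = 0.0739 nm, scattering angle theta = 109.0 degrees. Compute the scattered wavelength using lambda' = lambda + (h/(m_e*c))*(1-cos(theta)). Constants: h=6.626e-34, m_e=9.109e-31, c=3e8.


Compton wavelength: h/(m_e*c) = 2.4247e-12 m
d_lambda = 2.4247e-12 * (1 - cos(109.0 deg))
= 2.4247e-12 * 1.325568
= 3.2141e-12 m = 0.003214 nm
lambda' = 0.0739 + 0.003214
= 0.077114 nm

0.077114


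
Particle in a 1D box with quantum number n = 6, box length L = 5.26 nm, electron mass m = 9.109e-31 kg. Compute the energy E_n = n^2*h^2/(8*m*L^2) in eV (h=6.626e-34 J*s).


E = n^2 * h^2 / (8 * m * L^2)
= 6^2 * (6.626e-34)^2 / (8 * 9.109e-31 * (5.26e-9)^2)
= 36 * 4.3904e-67 / (8 * 9.109e-31 * 2.7668e-17)
= 7.8392e-20 J
= 0.4893 eV

0.4893


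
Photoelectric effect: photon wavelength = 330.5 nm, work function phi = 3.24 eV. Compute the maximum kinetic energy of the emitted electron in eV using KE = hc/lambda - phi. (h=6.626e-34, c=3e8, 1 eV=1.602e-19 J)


E_photon = hc / lambda
= (6.626e-34)(3e8) / (330.5e-9)
= 6.0145e-19 J
= 3.7544 eV
KE = E_photon - phi
= 3.7544 - 3.24
= 0.5144 eV

0.5144


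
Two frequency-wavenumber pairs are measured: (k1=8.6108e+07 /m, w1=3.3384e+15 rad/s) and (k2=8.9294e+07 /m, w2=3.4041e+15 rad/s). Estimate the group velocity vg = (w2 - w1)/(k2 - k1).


vg = (w2 - w1) / (k2 - k1)
= (3.4041e+15 - 3.3384e+15) / (8.9294e+07 - 8.6108e+07)
= 6.5700e+13 / 3.1860e+06
= 2.0621e+07 m/s

2.0621e+07


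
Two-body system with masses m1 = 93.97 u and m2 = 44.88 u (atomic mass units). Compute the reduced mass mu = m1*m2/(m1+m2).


mu = m1 * m2 / (m1 + m2)
= 93.97 * 44.88 / (93.97 + 44.88)
= 4217.3736 / 138.85
= 30.3736 u

30.3736


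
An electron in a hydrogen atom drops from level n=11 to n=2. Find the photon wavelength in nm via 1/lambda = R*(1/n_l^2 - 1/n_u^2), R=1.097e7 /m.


1/lambda = R * (1/n_l^2 - 1/n_u^2)
= 1.097e7 * (1/2^2 - 1/11^2)
= 1.097e7 * (0.25 - 0.008264)
= 1.097e7 * 0.241736
= 2.6518e+06 /m
lambda = 1 / 2.6518e+06 = 377.0968 nm

377.0968


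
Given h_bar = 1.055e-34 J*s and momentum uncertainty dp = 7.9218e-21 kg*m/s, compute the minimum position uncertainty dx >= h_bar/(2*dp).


dx = h_bar / (2 * dp)
= 1.055e-34 / (2 * 7.9218e-21)
= 1.055e-34 / 1.5844e-20
= 6.6588e-15 m

6.6588e-15


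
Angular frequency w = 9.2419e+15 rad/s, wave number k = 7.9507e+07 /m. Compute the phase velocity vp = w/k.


vp = w / k
= 9.2419e+15 / 7.9507e+07
= 1.1624e+08 m/s

1.1624e+08


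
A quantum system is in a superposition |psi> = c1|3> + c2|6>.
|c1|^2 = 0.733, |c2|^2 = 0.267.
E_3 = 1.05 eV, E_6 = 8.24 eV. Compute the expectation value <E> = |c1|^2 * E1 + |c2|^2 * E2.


<E> = |c1|^2 * E1 + |c2|^2 * E2
= 0.733 * 1.05 + 0.267 * 8.24
= 0.7697 + 2.2001
= 2.9697 eV

2.9697


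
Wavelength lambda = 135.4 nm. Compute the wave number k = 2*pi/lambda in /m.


k = 2 * pi / lambda
= 6.2832 / (135.4e-9)
= 6.2832 / 1.3540e-07
= 4.6405e+07 /m

4.6405e+07


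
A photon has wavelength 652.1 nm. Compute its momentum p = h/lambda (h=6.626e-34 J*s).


p = h / lambda
= 6.626e-34 / (652.1e-9)
= 6.626e-34 / 6.5210e-07
= 1.0161e-27 kg*m/s

1.0161e-27


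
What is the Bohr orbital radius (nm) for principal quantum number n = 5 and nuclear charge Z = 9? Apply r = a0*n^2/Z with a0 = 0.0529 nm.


r = a0 * n^2 / Z
= 0.0529 * 5^2 / 9
= 0.0529 * 25 / 9
= 0.1469 nm

0.1469


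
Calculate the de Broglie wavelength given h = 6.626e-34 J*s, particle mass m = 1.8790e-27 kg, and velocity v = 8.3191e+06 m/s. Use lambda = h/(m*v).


lambda = h / (m * v)
= 6.626e-34 / (1.8790e-27 * 8.3191e+06)
= 6.626e-34 / 1.5632e-20
= 4.2389e-14 m

4.2389e-14


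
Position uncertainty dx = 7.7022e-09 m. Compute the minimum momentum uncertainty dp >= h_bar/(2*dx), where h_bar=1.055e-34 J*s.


dp = h_bar / (2 * dx)
= 1.055e-34 / (2 * 7.7022e-09)
= 1.055e-34 / 1.5404e-08
= 6.8487e-27 kg*m/s

6.8487e-27


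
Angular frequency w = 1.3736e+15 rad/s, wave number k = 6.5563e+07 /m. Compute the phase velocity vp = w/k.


vp = w / k
= 1.3736e+15 / 6.5563e+07
= 2.0951e+07 m/s

2.0951e+07


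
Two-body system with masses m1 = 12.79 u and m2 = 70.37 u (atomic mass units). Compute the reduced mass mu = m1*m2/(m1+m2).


mu = m1 * m2 / (m1 + m2)
= 12.79 * 70.37 / (12.79 + 70.37)
= 900.0323 / 83.16
= 10.8229 u

10.8229


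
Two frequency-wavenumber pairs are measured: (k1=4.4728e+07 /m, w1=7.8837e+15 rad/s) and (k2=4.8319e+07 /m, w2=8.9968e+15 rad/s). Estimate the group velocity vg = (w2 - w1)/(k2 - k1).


vg = (w2 - w1) / (k2 - k1)
= (8.9968e+15 - 7.8837e+15) / (4.8319e+07 - 4.4728e+07)
= 1.1131e+15 / 3.5910e+06
= 3.0997e+08 m/s

3.0997e+08


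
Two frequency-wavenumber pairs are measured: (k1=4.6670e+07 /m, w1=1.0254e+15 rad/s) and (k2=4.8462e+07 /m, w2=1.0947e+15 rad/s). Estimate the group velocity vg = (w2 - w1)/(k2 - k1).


vg = (w2 - w1) / (k2 - k1)
= (1.0947e+15 - 1.0254e+15) / (4.8462e+07 - 4.6670e+07)
= 6.9300e+13 / 1.7920e+06
= 3.8672e+07 m/s

3.8672e+07


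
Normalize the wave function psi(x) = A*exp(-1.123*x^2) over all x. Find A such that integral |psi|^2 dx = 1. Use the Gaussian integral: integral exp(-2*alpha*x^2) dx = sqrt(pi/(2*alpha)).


integral |psi|^2 dx = A^2 * sqrt(pi/(2*alpha)) = 1
A^2 = sqrt(2*alpha/pi)
= sqrt(2 * 1.123 / pi)
= 0.845532
A = sqrt(0.845532)
= 0.9195

0.9195


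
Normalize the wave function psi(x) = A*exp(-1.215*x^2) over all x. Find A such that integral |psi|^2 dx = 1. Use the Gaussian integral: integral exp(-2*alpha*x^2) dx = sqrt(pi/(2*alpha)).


integral |psi|^2 dx = A^2 * sqrt(pi/(2*alpha)) = 1
A^2 = sqrt(2*alpha/pi)
= sqrt(2 * 1.215 / pi)
= 0.879485
A = sqrt(0.879485)
= 0.9378

0.9378


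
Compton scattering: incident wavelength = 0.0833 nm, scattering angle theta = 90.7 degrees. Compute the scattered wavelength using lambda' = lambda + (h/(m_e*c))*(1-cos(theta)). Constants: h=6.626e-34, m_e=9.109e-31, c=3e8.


Compton wavelength: h/(m_e*c) = 2.4247e-12 m
d_lambda = 2.4247e-12 * (1 - cos(90.7 deg))
= 2.4247e-12 * 1.012217
= 2.4543e-12 m = 0.002454 nm
lambda' = 0.0833 + 0.002454
= 0.085754 nm

0.085754


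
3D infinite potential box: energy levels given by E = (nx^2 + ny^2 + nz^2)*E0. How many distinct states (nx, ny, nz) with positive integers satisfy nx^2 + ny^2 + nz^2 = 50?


Enumerate all (nx, ny, nz) with nx^2 + ny^2 + nz^2 = 50:
(3,4,5)
(3,5,4)
(4,3,5)
(4,5,3)
(5,3,4)
(5,4,3)
Total degeneracy = 6

6


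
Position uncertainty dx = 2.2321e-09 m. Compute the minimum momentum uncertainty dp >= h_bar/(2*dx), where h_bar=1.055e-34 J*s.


dp = h_bar / (2 * dx)
= 1.055e-34 / (2 * 2.2321e-09)
= 1.055e-34 / 4.4642e-09
= 2.3632e-26 kg*m/s

2.3632e-26


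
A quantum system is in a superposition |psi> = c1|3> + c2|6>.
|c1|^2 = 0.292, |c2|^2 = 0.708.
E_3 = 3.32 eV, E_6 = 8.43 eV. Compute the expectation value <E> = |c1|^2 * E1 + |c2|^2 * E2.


<E> = |c1|^2 * E1 + |c2|^2 * E2
= 0.292 * 3.32 + 0.708 * 8.43
= 0.9694 + 5.9684
= 6.9379 eV

6.9379


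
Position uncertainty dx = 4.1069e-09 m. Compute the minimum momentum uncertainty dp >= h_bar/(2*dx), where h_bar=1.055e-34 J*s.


dp = h_bar / (2 * dx)
= 1.055e-34 / (2 * 4.1069e-09)
= 1.055e-34 / 8.2138e-09
= 1.2844e-26 kg*m/s

1.2844e-26


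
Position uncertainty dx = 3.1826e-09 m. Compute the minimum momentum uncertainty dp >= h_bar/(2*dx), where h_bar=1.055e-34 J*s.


dp = h_bar / (2 * dx)
= 1.055e-34 / (2 * 3.1826e-09)
= 1.055e-34 / 6.3652e-09
= 1.6574e-26 kg*m/s

1.6574e-26


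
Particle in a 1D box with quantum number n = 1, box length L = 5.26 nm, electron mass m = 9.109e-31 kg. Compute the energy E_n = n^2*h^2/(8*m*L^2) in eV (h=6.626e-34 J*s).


E = n^2 * h^2 / (8 * m * L^2)
= 1^2 * (6.626e-34)^2 / (8 * 9.109e-31 * (5.26e-9)^2)
= 1 * 4.3904e-67 / (8 * 9.109e-31 * 2.7668e-17)
= 2.1776e-21 J
= 0.0136 eV

0.0136


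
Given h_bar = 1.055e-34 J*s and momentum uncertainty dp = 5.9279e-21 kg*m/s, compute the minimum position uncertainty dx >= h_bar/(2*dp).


dx = h_bar / (2 * dp)
= 1.055e-34 / (2 * 5.9279e-21)
= 1.055e-34 / 1.1856e-20
= 8.8986e-15 m

8.8986e-15


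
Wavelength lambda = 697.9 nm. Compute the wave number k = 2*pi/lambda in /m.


k = 2 * pi / lambda
= 6.2832 / (697.9e-9)
= 6.2832 / 6.9790e-07
= 9.0030e+06 /m

9.0030e+06


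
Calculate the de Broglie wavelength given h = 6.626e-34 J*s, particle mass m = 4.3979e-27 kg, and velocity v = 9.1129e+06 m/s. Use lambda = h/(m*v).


lambda = h / (m * v)
= 6.626e-34 / (4.3979e-27 * 9.1129e+06)
= 6.626e-34 / 4.0078e-20
= 1.6533e-14 m

1.6533e-14


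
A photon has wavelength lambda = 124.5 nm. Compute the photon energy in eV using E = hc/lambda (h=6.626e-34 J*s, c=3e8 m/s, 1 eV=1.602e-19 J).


E = hc / lambda
= (6.626e-34)(3e8) / (124.5e-9)
= 1.9878e-25 / 1.2450e-07
= 1.5966e-18 J
Converting to eV: 1.5966e-18 / 1.602e-19
= 9.9665 eV

9.9665


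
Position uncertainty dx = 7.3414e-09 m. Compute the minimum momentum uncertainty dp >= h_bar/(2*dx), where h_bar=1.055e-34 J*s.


dp = h_bar / (2 * dx)
= 1.055e-34 / (2 * 7.3414e-09)
= 1.055e-34 / 1.4683e-08
= 7.1853e-27 kg*m/s

7.1853e-27


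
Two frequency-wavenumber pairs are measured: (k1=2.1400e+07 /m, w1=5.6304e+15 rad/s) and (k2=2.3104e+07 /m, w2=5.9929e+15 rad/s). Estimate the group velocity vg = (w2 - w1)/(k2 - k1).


vg = (w2 - w1) / (k2 - k1)
= (5.9929e+15 - 5.6304e+15) / (2.3104e+07 - 2.1400e+07)
= 3.6250e+14 / 1.7040e+06
= 2.1273e+08 m/s

2.1273e+08


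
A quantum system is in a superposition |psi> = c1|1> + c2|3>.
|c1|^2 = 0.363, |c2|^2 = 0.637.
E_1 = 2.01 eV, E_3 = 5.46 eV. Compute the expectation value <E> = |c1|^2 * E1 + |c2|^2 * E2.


<E> = |c1|^2 * E1 + |c2|^2 * E2
= 0.363 * 2.01 + 0.637 * 5.46
= 0.7296 + 3.478
= 4.2077 eV

4.2077


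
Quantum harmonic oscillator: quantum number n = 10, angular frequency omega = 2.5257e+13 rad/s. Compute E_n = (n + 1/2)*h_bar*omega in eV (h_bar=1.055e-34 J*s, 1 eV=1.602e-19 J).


E = (n + 1/2) * h_bar * omega
= (10 + 0.5) * 1.055e-34 * 2.5257e+13
= 10.5 * 2.6646e-21
= 2.7978e-20 J
= 0.1746 eV

0.1746


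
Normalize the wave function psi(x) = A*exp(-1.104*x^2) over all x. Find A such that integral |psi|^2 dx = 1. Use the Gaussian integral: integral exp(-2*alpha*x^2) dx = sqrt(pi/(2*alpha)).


integral |psi|^2 dx = A^2 * sqrt(pi/(2*alpha)) = 1
A^2 = sqrt(2*alpha/pi)
= sqrt(2 * 1.104 / pi)
= 0.838349
A = sqrt(0.838349)
= 0.9156

0.9156


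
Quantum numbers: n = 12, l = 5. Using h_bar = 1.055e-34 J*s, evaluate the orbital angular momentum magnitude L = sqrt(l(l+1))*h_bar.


L = sqrt(l*(l+1)) * h_bar
= sqrt(5 * 6) * 1.055e-34
= sqrt(30) * 1.055e-34
= 5.4772 * 1.055e-34
= 5.7785e-34 J*s

5.7785e-34


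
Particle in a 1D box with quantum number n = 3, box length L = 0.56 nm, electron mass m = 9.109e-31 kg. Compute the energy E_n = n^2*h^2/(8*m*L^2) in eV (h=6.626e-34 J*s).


E = n^2 * h^2 / (8 * m * L^2)
= 3^2 * (6.626e-34)^2 / (8 * 9.109e-31 * (0.56e-9)^2)
= 9 * 4.3904e-67 / (8 * 9.109e-31 * 3.1360e-19)
= 1.7291e-18 J
= 10.7931 eV

10.7931


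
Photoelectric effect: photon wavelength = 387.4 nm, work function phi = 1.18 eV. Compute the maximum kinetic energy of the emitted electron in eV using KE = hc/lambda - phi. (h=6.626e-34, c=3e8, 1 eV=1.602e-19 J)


E_photon = hc / lambda
= (6.626e-34)(3e8) / (387.4e-9)
= 5.1311e-19 J
= 3.203 eV
KE = E_photon - phi
= 3.203 - 1.18
= 2.023 eV

2.023


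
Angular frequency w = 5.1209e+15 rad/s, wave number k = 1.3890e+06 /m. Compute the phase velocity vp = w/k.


vp = w / k
= 5.1209e+15 / 1.3890e+06
= 3.6868e+09 m/s

3.6868e+09


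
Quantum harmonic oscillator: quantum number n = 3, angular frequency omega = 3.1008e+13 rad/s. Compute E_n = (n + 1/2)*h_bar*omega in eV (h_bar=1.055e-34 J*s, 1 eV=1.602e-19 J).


E = (n + 1/2) * h_bar * omega
= (3 + 0.5) * 1.055e-34 * 3.1008e+13
= 3.5 * 3.2713e-21
= 1.1450e-20 J
= 0.0715 eV

0.0715


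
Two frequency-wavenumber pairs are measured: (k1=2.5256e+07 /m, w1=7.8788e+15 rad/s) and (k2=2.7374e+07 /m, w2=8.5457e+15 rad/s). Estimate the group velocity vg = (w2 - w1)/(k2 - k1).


vg = (w2 - w1) / (k2 - k1)
= (8.5457e+15 - 7.8788e+15) / (2.7374e+07 - 2.5256e+07)
= 6.6690e+14 / 2.1180e+06
= 3.1487e+08 m/s

3.1487e+08


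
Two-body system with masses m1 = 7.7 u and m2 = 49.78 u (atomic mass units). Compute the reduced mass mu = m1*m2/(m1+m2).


mu = m1 * m2 / (m1 + m2)
= 7.7 * 49.78 / (7.7 + 49.78)
= 383.306 / 57.48
= 6.6685 u

6.6685


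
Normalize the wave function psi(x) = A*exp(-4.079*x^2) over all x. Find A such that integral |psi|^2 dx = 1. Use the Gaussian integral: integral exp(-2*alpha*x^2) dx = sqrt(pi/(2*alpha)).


integral |psi|^2 dx = A^2 * sqrt(pi/(2*alpha)) = 1
A^2 = sqrt(2*alpha/pi)
= sqrt(2 * 4.079 / pi)
= 1.61145
A = sqrt(1.61145)
= 1.2694

1.2694


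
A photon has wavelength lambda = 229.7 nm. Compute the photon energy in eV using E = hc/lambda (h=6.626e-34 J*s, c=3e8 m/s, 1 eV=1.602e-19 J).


E = hc / lambda
= (6.626e-34)(3e8) / (229.7e-9)
= 1.9878e-25 / 2.2970e-07
= 8.6539e-19 J
Converting to eV: 8.6539e-19 / 1.602e-19
= 5.4019 eV

5.4019


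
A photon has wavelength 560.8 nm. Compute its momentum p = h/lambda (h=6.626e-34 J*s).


p = h / lambda
= 6.626e-34 / (560.8e-9)
= 6.626e-34 / 5.6080e-07
= 1.1815e-27 kg*m/s

1.1815e-27


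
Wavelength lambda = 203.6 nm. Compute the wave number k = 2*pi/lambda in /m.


k = 2 * pi / lambda
= 6.2832 / (203.6e-9)
= 6.2832 / 2.0360e-07
= 3.0860e+07 /m

3.0860e+07


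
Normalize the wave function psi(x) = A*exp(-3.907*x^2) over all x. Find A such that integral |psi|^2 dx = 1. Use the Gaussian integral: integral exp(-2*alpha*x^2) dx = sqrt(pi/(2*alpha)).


integral |psi|^2 dx = A^2 * sqrt(pi/(2*alpha)) = 1
A^2 = sqrt(2*alpha/pi)
= sqrt(2 * 3.907 / pi)
= 1.577109
A = sqrt(1.577109)
= 1.2558

1.2558


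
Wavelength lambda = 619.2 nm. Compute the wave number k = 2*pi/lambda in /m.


k = 2 * pi / lambda
= 6.2832 / (619.2e-9)
= 6.2832 / 6.1920e-07
= 1.0147e+07 /m

1.0147e+07


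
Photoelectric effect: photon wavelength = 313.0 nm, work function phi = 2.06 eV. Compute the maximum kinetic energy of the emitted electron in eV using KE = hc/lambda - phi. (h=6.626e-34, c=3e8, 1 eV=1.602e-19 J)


E_photon = hc / lambda
= (6.626e-34)(3e8) / (313.0e-9)
= 6.3508e-19 J
= 3.9643 eV
KE = E_photon - phi
= 3.9643 - 2.06
= 1.9043 eV

1.9043


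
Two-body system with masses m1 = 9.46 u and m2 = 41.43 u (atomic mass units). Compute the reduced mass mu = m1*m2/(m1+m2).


mu = m1 * m2 / (m1 + m2)
= 9.46 * 41.43 / (9.46 + 41.43)
= 391.9278 / 50.89
= 7.7015 u

7.7015


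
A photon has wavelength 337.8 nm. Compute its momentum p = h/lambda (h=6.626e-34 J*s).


p = h / lambda
= 6.626e-34 / (337.8e-9)
= 6.626e-34 / 3.3780e-07
= 1.9615e-27 kg*m/s

1.9615e-27


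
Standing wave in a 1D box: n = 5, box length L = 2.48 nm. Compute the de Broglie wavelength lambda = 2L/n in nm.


lambda = 2L / n
= 2 * 2.48 / 5
= 4.96 / 5
= 0.992 nm

0.992


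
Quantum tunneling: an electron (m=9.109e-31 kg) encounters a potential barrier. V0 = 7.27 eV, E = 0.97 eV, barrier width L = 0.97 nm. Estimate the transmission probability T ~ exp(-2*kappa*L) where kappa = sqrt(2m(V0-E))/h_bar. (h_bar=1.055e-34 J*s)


V0 - E = 6.3 eV = 1.0093e-18 J
kappa = sqrt(2 * m * (V0-E)) / h_bar
= sqrt(2 * 9.109e-31 * 1.0093e-18) / 1.055e-34
= 1.2853e+10 /m
2*kappa*L = 2 * 1.2853e+10 * 0.97e-9
= 24.9345
T = exp(-24.9345) = 1.482764e-11

1.482764e-11


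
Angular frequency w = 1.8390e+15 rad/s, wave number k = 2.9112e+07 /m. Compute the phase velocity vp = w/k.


vp = w / k
= 1.8390e+15 / 2.9112e+07
= 6.3170e+07 m/s

6.3170e+07


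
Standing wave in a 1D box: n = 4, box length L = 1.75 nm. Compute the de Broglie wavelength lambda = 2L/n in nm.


lambda = 2L / n
= 2 * 1.75 / 4
= 3.5 / 4
= 0.875 nm

0.875


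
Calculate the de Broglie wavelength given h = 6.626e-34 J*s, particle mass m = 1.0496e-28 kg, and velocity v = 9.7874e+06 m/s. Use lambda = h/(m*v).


lambda = h / (m * v)
= 6.626e-34 / (1.0496e-28 * 9.7874e+06)
= 6.626e-34 / 1.0273e-21
= 6.4500e-13 m

6.4500e-13


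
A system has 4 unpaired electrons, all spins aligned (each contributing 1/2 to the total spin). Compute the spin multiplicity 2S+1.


Total spin S = N * (1/2) = 4 * 0.5 = 2.0
Spin multiplicity = 2S + 1
= 2 * 2.0 + 1
= 5

5


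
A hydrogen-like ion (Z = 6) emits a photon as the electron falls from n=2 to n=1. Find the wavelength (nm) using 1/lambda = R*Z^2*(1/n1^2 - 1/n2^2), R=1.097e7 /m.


1/lambda = R * Z^2 * (1/n1^2 - 1/n2^2)
= 1.097e7 * 6^2 * (1/1^2 - 1/2^2)
= 1.097e7 * 36 * (1.0 - 0.25)
= 2.9619e+08 /m
lambda = 1 / 2.9619e+08
= 3.3762 nm

3.3762


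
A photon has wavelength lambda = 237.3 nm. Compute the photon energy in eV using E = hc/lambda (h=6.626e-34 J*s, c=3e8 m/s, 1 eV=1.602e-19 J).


E = hc / lambda
= (6.626e-34)(3e8) / (237.3e-9)
= 1.9878e-25 / 2.3730e-07
= 8.3767e-19 J
Converting to eV: 8.3767e-19 / 1.602e-19
= 5.2289 eV

5.2289


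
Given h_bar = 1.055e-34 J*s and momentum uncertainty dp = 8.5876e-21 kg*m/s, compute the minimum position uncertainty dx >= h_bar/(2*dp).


dx = h_bar / (2 * dp)
= 1.055e-34 / (2 * 8.5876e-21)
= 1.055e-34 / 1.7175e-20
= 6.1426e-15 m

6.1426e-15


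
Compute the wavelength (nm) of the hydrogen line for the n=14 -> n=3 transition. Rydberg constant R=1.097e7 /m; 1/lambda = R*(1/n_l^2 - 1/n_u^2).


1/lambda = R * (1/n_l^2 - 1/n_u^2)
= 1.097e7 * (1/3^2 - 1/14^2)
= 1.097e7 * (0.111111 - 0.005102)
= 1.097e7 * 0.106009
= 1.1629e+06 /m
lambda = 1 / 1.1629e+06 = 859.9047 nm

859.9047


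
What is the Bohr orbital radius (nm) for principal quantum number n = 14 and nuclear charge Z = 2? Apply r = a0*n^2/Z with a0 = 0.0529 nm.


r = a0 * n^2 / Z
= 0.0529 * 14^2 / 2
= 0.0529 * 196 / 2
= 5.1842 nm

5.1842


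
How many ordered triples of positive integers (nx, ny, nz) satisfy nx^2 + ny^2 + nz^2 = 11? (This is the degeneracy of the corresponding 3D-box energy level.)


Enumerate all (nx, ny, nz) with nx^2 + ny^2 + nz^2 = 11:
(1,1,3)
(1,3,1)
(3,1,1)
Total degeneracy = 3

3


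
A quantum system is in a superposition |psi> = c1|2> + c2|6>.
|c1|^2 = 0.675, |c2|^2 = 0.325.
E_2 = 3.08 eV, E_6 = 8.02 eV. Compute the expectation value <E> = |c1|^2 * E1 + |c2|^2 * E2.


<E> = |c1|^2 * E1 + |c2|^2 * E2
= 0.675 * 3.08 + 0.325 * 8.02
= 2.079 + 2.6065
= 4.6855 eV

4.6855


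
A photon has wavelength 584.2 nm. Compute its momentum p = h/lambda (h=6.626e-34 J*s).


p = h / lambda
= 6.626e-34 / (584.2e-9)
= 6.626e-34 / 5.8420e-07
= 1.1342e-27 kg*m/s

1.1342e-27


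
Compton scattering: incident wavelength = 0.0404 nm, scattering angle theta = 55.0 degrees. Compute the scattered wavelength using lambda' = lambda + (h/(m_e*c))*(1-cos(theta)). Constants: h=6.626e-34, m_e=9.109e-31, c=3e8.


Compton wavelength: h/(m_e*c) = 2.4247e-12 m
d_lambda = 2.4247e-12 * (1 - cos(55.0 deg))
= 2.4247e-12 * 0.426424
= 1.0340e-12 m = 0.001034 nm
lambda' = 0.0404 + 0.001034
= 0.041434 nm

0.041434


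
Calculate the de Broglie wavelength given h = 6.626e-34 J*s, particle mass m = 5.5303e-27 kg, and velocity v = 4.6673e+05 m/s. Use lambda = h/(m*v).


lambda = h / (m * v)
= 6.626e-34 / (5.5303e-27 * 4.6673e+05)
= 6.626e-34 / 2.5812e-21
= 2.5671e-13 m

2.5671e-13


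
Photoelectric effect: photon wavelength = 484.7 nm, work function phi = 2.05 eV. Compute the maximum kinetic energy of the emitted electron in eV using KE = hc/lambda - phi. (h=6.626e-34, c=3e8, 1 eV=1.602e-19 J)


E_photon = hc / lambda
= (6.626e-34)(3e8) / (484.7e-9)
= 4.1011e-19 J
= 2.56 eV
KE = E_photon - phi
= 2.56 - 2.05
= 0.51 eV

0.51


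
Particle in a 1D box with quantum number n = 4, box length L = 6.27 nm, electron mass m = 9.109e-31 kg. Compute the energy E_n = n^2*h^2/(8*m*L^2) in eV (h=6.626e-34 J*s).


E = n^2 * h^2 / (8 * m * L^2)
= 4^2 * (6.626e-34)^2 / (8 * 9.109e-31 * (6.27e-9)^2)
= 16 * 4.3904e-67 / (8 * 9.109e-31 * 3.9313e-17)
= 2.4520e-20 J
= 0.1531 eV

0.1531


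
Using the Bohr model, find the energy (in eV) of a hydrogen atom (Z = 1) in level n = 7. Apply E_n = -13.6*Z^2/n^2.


E_n = -13.6 * Z^2 / n^2
= -13.6 * 1^2 / 7^2
= -13.6 * 1 / 49
= -0.2776 eV

-0.2776


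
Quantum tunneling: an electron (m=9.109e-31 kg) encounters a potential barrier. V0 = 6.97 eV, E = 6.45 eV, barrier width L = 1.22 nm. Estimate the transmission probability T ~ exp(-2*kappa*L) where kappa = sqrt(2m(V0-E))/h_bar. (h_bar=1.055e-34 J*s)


V0 - E = 0.52 eV = 8.3304e-20 J
kappa = sqrt(2 * m * (V0-E)) / h_bar
= sqrt(2 * 9.109e-31 * 8.3304e-20) / 1.055e-34
= 3.6926e+09 /m
2*kappa*L = 2 * 3.6926e+09 * 1.22e-9
= 9.0099
T = exp(-9.0099) = 1.221924e-04

1.221924e-04


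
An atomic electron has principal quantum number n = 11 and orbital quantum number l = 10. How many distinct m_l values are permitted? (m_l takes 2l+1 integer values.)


m_l ranges from -l to +l in integer steps
So m_l goes from -10 to +10
Count = 2l + 1 = 2*10 + 1
= 21

21


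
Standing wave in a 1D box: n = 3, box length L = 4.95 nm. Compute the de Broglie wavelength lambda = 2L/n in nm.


lambda = 2L / n
= 2 * 4.95 / 3
= 9.9 / 3
= 3.3 nm

3.3


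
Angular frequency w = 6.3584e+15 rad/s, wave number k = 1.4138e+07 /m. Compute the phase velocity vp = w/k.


vp = w / k
= 6.3584e+15 / 1.4138e+07
= 4.4974e+08 m/s

4.4974e+08


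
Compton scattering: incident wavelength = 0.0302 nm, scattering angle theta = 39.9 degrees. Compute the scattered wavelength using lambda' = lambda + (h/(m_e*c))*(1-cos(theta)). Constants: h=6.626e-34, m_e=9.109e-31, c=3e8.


Compton wavelength: h/(m_e*c) = 2.4247e-12 m
d_lambda = 2.4247e-12 * (1 - cos(39.9 deg))
= 2.4247e-12 * 0.232835
= 5.6456e-13 m = 0.000565 nm
lambda' = 0.0302 + 0.000565
= 0.030765 nm

0.030765


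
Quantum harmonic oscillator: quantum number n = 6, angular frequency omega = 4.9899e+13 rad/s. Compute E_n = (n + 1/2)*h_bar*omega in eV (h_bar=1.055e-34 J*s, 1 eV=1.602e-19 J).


E = (n + 1/2) * h_bar * omega
= (6 + 0.5) * 1.055e-34 * 4.9899e+13
= 6.5 * 5.2643e-21
= 3.4218e-20 J
= 0.2136 eV

0.2136


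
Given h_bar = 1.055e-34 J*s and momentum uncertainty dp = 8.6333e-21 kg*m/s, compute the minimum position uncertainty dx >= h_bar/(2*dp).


dx = h_bar / (2 * dp)
= 1.055e-34 / (2 * 8.6333e-21)
= 1.055e-34 / 1.7267e-20
= 6.1101e-15 m

6.1101e-15


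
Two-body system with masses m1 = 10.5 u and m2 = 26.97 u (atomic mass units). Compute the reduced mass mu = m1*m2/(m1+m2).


mu = m1 * m2 / (m1 + m2)
= 10.5 * 26.97 / (10.5 + 26.97)
= 283.185 / 37.47
= 7.5576 u

7.5576


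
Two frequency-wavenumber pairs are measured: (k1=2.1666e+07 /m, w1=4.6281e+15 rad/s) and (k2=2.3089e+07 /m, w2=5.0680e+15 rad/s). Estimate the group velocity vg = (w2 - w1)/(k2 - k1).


vg = (w2 - w1) / (k2 - k1)
= (5.0680e+15 - 4.6281e+15) / (2.3089e+07 - 2.1666e+07)
= 4.3990e+14 / 1.4230e+06
= 3.0914e+08 m/s

3.0914e+08


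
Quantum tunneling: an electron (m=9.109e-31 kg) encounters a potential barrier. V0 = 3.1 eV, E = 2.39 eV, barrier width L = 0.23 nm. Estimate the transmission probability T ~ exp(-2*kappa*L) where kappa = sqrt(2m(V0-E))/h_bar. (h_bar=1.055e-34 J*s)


V0 - E = 0.71 eV = 1.1374e-19 J
kappa = sqrt(2 * m * (V0-E)) / h_bar
= sqrt(2 * 9.109e-31 * 1.1374e-19) / 1.055e-34
= 4.3148e+09 /m
2*kappa*L = 2 * 4.3148e+09 * 0.23e-9
= 1.9848
T = exp(-1.9848) = 1.374085e-01

1.374085e-01


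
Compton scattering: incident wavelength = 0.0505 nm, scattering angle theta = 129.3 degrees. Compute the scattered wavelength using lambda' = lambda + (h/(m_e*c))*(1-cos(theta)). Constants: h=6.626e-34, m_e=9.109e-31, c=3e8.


Compton wavelength: h/(m_e*c) = 2.4247e-12 m
d_lambda = 2.4247e-12 * (1 - cos(129.3 deg))
= 2.4247e-12 * 1.633381
= 3.9605e-12 m = 0.00396 nm
lambda' = 0.0505 + 0.00396
= 0.05446 nm

0.05446


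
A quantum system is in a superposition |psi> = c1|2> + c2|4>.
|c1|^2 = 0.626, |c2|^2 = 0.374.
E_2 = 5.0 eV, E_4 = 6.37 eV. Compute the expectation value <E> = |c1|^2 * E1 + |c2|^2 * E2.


<E> = |c1|^2 * E1 + |c2|^2 * E2
= 0.626 * 5.0 + 0.374 * 6.37
= 3.13 + 2.3824
= 5.5124 eV

5.5124


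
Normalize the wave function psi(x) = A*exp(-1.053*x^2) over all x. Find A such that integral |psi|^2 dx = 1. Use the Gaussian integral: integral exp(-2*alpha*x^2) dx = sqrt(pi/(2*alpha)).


integral |psi|^2 dx = A^2 * sqrt(pi/(2*alpha)) = 1
A^2 = sqrt(2*alpha/pi)
= sqrt(2 * 1.053 / pi)
= 0.818756
A = sqrt(0.818756)
= 0.9049

0.9049


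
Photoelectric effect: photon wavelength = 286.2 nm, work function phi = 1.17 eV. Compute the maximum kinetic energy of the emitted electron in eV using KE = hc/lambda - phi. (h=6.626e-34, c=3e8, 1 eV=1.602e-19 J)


E_photon = hc / lambda
= (6.626e-34)(3e8) / (286.2e-9)
= 6.9455e-19 J
= 4.3355 eV
KE = E_photon - phi
= 4.3355 - 1.17
= 3.1655 eV

3.1655


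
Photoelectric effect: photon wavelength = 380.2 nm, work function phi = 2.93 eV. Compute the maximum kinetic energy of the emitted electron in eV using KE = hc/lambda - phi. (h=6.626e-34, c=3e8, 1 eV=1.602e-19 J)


E_photon = hc / lambda
= (6.626e-34)(3e8) / (380.2e-9)
= 5.2283e-19 J
= 3.2636 eV
KE = E_photon - phi
= 3.2636 - 2.93
= 0.3336 eV

0.3336
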